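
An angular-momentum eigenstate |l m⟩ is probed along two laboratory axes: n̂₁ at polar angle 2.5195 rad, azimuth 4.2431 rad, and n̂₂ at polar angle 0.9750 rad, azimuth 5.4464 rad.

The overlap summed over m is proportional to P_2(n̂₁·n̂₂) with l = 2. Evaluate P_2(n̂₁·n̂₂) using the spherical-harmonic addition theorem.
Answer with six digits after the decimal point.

Summing Y*_{l m}(θ₁,φ₁)·Y_{l m}(θ₂,φ₂) over m ∈ [−2, 2]; prefactor 4π/(2·2+1) = 2.513274:
  [-2]  conj(Y_{2,-2})(Ω₁) = -0.077514+0.105819i ; Y_{2,-2}(Ω₂) = -0.027150+0.263236i ; Δ = -0.025751-0.023277i
  [-1]  conj(Y_{2,-1})(Ω₁) = +0.165458+0.326301i ; Y_{2,-1}(Ω₂) = +0.240366+0.266431i ; Δ = -0.047166+0.122515i
  [+0]  conj(Y_{2,0})(Ω₁) = +0.309479-0.000000i ; Y_{2,0}(Ω₂) = -0.017432+0.000000i ; Δ = -0.005395+0.000000i
  [+1]  conj(Y_{2,1})(Ω₁) = -0.165458+0.326301i ; Y_{2,1}(Ω₂) = -0.240366+0.266431i ; Δ = -0.047166-0.122515i
  [+2]  conj(Y_{2,2})(Ω₁) = -0.077514-0.105819i ; Y_{2,2}(Ω₂) = -0.027150-0.263236i ; Δ = -0.025751+0.023277i
Σ over m = -0.151230-0.000000i; ×(4π/5) → -0.380081-0.000000i. Real part: -0.380081

-0.380081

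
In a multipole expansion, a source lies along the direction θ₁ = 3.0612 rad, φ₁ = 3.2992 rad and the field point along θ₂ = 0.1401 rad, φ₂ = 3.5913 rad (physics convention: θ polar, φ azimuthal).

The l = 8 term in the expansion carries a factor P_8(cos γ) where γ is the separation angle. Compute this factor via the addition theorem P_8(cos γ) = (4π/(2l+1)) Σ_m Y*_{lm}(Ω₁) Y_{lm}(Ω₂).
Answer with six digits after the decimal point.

Term-by-term m-sum for l=8 (normalisation 4π/17 = 0.739198):
  term(m=-8) = -0.00000 - 0.00000j   from Y*(Ω₁)=0.00000 + 0.00000j, Y(Ω₂)=-0.00000 + 0.00000j
  term(m=-7) = 0.00000 + 0.00000j   from Y*(Ω₁)=0.00000 + 0.00000j, Y(Ω₂)=0.00000 - 0.00000j
  term(m=-6) = -0.00000 - 0.00000j   from Y*(Ω₁)=0.00000 + 0.00000j, Y(Ω₂)=-0.00003 - 0.00002j
  term(m=-5) = -0.00000 + 0.00000j   from Y*(Ω₁)=0.00002 + 0.00002j, Y(Ω₂)=0.00031 + 0.00039j
  term(m=-4) = 0.00000 - 0.00000j   from Y*(Ω₁)=0.00045 + 0.00033j, Y(Ω₂)=-0.00110 - 0.00476j
  term(m=-3) = -0.00016 + 0.00019j   from Y*(Ω₁)=0.00629 + 0.00322j, Y(Ω₂)=-0.00777 + 0.03446j
  term(m=-2) = 0.00966 - 0.00639j   from Y*(Ω₁)=0.06106 + 0.01991j, Y(Ω₂)=0.11220 - 0.14122j
  term(m=-1) = -0.20686 + 0.06220j   from Y*(Ω₁)=0.36964 + 0.05875j, Y(Ω₂)=-0.51976 + 0.25089j
  term(m=+0) = 0.81168 + 0.00000j   from Y*(Ω₁)=1.03165 + 0.00000j, Y(Ω₂)=0.78678 + 0.00000j
  term(m=+1) = -0.20686 - 0.06220j   from Y*(Ω₁)=-0.36964 + 0.05875j, Y(Ω₂)=0.51976 + 0.25089j
  term(m=+2) = 0.00966 + 0.00639j   from Y*(Ω₁)=0.06106 - 0.01991j, Y(Ω₂)=0.11220 + 0.14122j
  term(m=+3) = -0.00016 - 0.00019j   from Y*(Ω₁)=-0.00629 + 0.00322j, Y(Ω₂)=0.00777 + 0.03446j
  term(m=+4) = 0.00000 + 0.00000j   from Y*(Ω₁)=0.00045 - 0.00033j, Y(Ω₂)=-0.00110 + 0.00476j
  term(m=+5) = -0.00000 - 0.00000j   from Y*(Ω₁)=-0.00002 + 0.00002j, Y(Ω₂)=-0.00031 + 0.00039j
  term(m=+6) = -0.00000 + 0.00000j   from Y*(Ω₁)=0.00000 - 0.00000j, Y(Ω₂)=-0.00003 + 0.00002j
  term(m=+7) = 0.00000 - 0.00000j   from Y*(Ω₁)=-0.00000 + 0.00000j, Y(Ω₂)=-0.00000 - 0.00000j
  term(m=+8) = -0.00000 + 0.00000j   from Y*(Ω₁)=0.00000 - 0.00000j, Y(Ω₂)=-0.00000 - 0.00000j
Total Σ_m = 0.41696 + 0.00000j. Multiply by 0.739198: 0.30822 + 0.00000j. P_8(cos γ) = 0.308218

0.308218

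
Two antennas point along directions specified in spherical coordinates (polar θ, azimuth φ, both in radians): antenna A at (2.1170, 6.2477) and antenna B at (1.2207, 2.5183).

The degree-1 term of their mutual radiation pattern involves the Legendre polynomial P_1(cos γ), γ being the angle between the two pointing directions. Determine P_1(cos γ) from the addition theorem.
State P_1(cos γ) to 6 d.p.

Summing Y*_{l m}(θ₁,φ₁)·Y_{l m}(θ₂,φ₂) over m ∈ [−1, 1]; prefactor 4π/(2·1+1) = 4.188790:
  [-1]  conj(Y_{1,-1})(Ω₁) = +0.295040-0.010474i ; Y_{1,-1}(Ω₂) = -0.263511-0.189436i ; Δ = -0.079730-0.053131i
  [+0]  conj(Y_{1,0})(Ω₁) = -0.253803-0.000000i ; Y_{1,0}(Ω₂) = +0.167585+0.000000i ; Δ = -0.042534-0.000000i
  [+1]  conj(Y_{1,1})(Ω₁) = -0.295040-0.010474i ; Y_{1,1}(Ω₂) = +0.263511-0.189436i ; Δ = -0.079730+0.053131i
Total Σ_m = -0.201994+0.000000i. Multiply by 4.188790: -0.846112+0.000000i. P_1(cos γ) = -0.846112

-0.846112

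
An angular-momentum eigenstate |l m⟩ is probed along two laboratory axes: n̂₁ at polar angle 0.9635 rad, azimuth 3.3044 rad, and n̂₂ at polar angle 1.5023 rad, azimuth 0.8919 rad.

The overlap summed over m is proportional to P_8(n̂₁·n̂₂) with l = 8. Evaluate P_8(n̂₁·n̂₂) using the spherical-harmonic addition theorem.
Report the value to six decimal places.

Term-by-term m-sum for l=8 (normalisation 4π/17 = 0.739198):
  [-8]  conj(Y_{8,-8})(Ω₁) = +0.028261+0.102780i ; Y_{8,-8}(Ω₂) = +0.333079-0.380699i ; Δ = +0.048541+0.023475i
  [-7]  conj(Y_{8,-7})(Ω₁) = -0.123823-0.269176i ; Y_{8,-7}(Ω₂) = +0.138699+0.005535i ; Δ = -0.015684-0.038020i
  [-6]  conj(Y_{8,-6})(Ω₁) = +0.250957+0.371626i ; Y_{8,-6}(Ω₂) = -0.205801-0.276984i ; Δ = +0.051287-0.145992i
  [-5]  conj(Y_{8,-5})(Ω₁) = -0.224220-0.237445i ; Y_{8,-5}(Ω₂) = +0.040320-0.156024i ; Δ = -0.046088+0.025410i
  [-4]  conj(Y_{8,-4})(Ω₁) = -0.070225-0.053522i ; Y_{8,-4}(Ω₂) = -0.268443+0.121819i ; Δ = +0.025371+0.005813i
  [-3]  conj(Y_{8,-3})(Ω₁) = +0.324441+0.172396i ; Y_{8,-3}(Ω₂) = -0.152694-0.076776i ; Δ = -0.036304-0.051233i
  [-2]  conj(Y_{8,-2})(Ω₁) = -0.098886-0.033387i ; Y_{8,-2}(Ω₂) = +0.057587+0.266256i ; Δ = +0.003195-0.028252i
  [-1]  conj(Y_{8,-1})(Ω₁) = -0.317814-0.052205i ; Y_{8,-1}(Ω₂) = -0.109819+0.136110i ; Δ = +0.042008-0.037525i
  [+0]  conj(Y_{8,0})(Ω₁) = +0.155662-0.000000i ; Y_{8,0}(Ω₂) = +0.265774+0.000000i ; Δ = +0.041371+0.000000i
  [+1]  conj(Y_{8,1})(Ω₁) = +0.317814-0.052205i ; Y_{8,1}(Ω₂) = +0.109819+0.136110i ; Δ = +0.042008+0.037525i
  [+2]  conj(Y_{8,2})(Ω₁) = -0.098886+0.033387i ; Y_{8,2}(Ω₂) = +0.057587-0.266256i ; Δ = +0.003195+0.028252i
  [+3]  conj(Y_{8,3})(Ω₁) = -0.324441+0.172396i ; Y_{8,3}(Ω₂) = +0.152694-0.076776i ; Δ = -0.036304+0.051233i
  [+4]  conj(Y_{8,4})(Ω₁) = -0.070225+0.053522i ; Y_{8,4}(Ω₂) = -0.268443-0.121819i ; Δ = +0.025371-0.005813i
  [+5]  conj(Y_{8,5})(Ω₁) = +0.224220-0.237445i ; Y_{8,5}(Ω₂) = -0.040320-0.156024i ; Δ = -0.046088-0.025410i
  [+6]  conj(Y_{8,6})(Ω₁) = +0.250957-0.371626i ; Y_{8,6}(Ω₂) = -0.205801+0.276984i ; Δ = +0.051287+0.145992i
  [+7]  conj(Y_{8,7})(Ω₁) = +0.123823-0.269176i ; Y_{8,7}(Ω₂) = -0.138699+0.005535i ; Δ = -0.015684+0.038020i
  [+8]  conj(Y_{8,8})(Ω₁) = +0.028261-0.102780i ; Y_{8,8}(Ω₂) = +0.333079+0.380699i ; Δ = +0.048541-0.023475i
Σ over m = +0.186023+0.000000i; ×(4π/17) → +0.137508+0.000000i. Real part: 0.137508

0.137508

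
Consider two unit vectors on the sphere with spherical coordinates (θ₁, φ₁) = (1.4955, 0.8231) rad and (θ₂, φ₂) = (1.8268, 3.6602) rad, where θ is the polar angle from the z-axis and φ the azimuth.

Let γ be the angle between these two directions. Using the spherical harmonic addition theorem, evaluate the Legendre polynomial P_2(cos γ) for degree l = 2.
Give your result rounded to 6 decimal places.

0.823543

Addition theorem: P_2(cos γ) = (4π/5) Σ_m Y*_{lm}(Ω₁) Y_{lm}(Ω₂), m = −2…2:
  [-2]  conj(Y_{2,-2})(Ω₁) = (-0.028934, 0.382997) ; Y_{2,-2}(Ω₂) = (0.183870, -0.311254) ; Δ = (0.113889, 0.079427)
  [-1]  conj(Y_{2,-1})(Ω₁) = (0.039403, 0.042493) ; Y_{2,-1}(Ω₂) = (0.164363, -0.093804) ; Δ = (0.010462, 0.003288)
  [+0]  conj(Y_{2,0})(Ω₁) = (-0.310037, -0.000000) ; Y_{2,0}(Ω₂) = (-0.254724, 0.000000) ; Δ = (0.078974, 0.000000)
  [+1]  conj(Y_{2,1})(Ω₁) = (-0.039403, 0.042493) ; Y_{2,1}(Ω₂) = (-0.164363, -0.093804) ; Δ = (0.010462, -0.003288)
  [+2]  conj(Y_{2,2})(Ω₁) = (-0.028934, -0.382997) ; Y_{2,2}(Ω₂) = (0.183870, 0.311254) ; Δ = (0.113889, -0.079427)
Σ over m = (0.327677, 0.000000); ×(4π/5) → (0.823543, 0.000000). Real part: 0.823543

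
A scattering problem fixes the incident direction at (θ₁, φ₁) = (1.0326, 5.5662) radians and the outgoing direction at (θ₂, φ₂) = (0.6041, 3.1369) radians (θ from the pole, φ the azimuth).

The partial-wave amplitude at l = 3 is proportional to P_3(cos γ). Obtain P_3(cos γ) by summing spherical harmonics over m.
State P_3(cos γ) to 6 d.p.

-0.078723

Addition theorem: P_3(cos γ) = (4π/7) Σ_m Y*_{lm}(Ω₁) Y_{lm}(Ω₂), m = −3…3:
  m=-3: Y*=-0.144777-0.220900i  Y=-0.076458-0.001076i  product +0.010832+0.017045i
  m=-2: Y*=+0.052680-0.382606i  Y=+0.271370+0.002547i  product +0.015270-0.103694i
  m=-1: Y*=+0.065624-0.057208i  Y=-0.438140-0.002056i  product -0.028870+0.024930i
  m=+0: Y*=-0.322559-0.000000i  Y=+0.118784+0.000000i  product -0.038315-0.000000i
  m=+1: Y*=-0.065624-0.057208i  Y=+0.438140-0.002056i  product -0.028870-0.024930i
  m=+2: Y*=+0.052680+0.382606i  Y=+0.271370-0.002547i  product +0.015270+0.103694i
  m=+3: Y*=+0.144777-0.220900i  Y=+0.076458-0.001076i  product +0.010832-0.017045i
Total Σ_m = -0.043852+0.000000i. Multiply by 1.795196: -0.078723+0.000000i. P_3(cos γ) = -0.078723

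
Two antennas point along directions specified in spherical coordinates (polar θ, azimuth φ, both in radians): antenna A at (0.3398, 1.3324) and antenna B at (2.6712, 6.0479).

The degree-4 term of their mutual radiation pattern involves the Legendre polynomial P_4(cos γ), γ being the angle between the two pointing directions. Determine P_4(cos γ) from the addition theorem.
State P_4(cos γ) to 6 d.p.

-0.093009

Term-by-term m-sum for l=4 (normalisation 4π/9 = 1.396263):
  term(m=-4) = +0.000102-0.000001i   from Y*(Ω₁)=+0.003161-0.004453i, Y(Ω₂)=+0.010997+0.015093i
  term(m=-3) = +0.000042+0.004539i   from Y*(Ω₁)=-0.028653-0.032987i, Y(Ω₂)=-0.079059-0.067386i
  term(m=-2) = -0.060840+0.000379i   from Y*(Ω₁)=-0.172427+0.089066i, Y(Ω₂)=+0.279424+0.142138i
  term(m=-1) = -0.000730-0.234584i   from Y*(Ω₁)=+0.113125+0.465502i, Y(Ω₂)=-0.476196-0.114156i
  term(m=+0) = +0.056238+0.000000i   from Y*(Ω₁)=+0.421915-0.000000i, Y(Ω₂)=+0.133293+0.000000i
  term(m=+1) = -0.000730+0.234584i   from Y*(Ω₁)=-0.113125+0.465502i, Y(Ω₂)=+0.476196-0.114156i
  term(m=+2) = -0.060840-0.000379i   from Y*(Ω₁)=-0.172427-0.089066i, Y(Ω₂)=+0.279424-0.142138i
  term(m=+3) = +0.000042-0.004539i   from Y*(Ω₁)=+0.028653-0.032987i, Y(Ω₂)=+0.079059-0.067386i
  term(m=+4) = +0.000102+0.000001i   from Y*(Ω₁)=+0.003161+0.004453i, Y(Ω₂)=+0.010997-0.015093i
Σ over m = -0.066612-0.000000i; ×(4π/9) → -0.093009-0.000000i. Real part: -0.093009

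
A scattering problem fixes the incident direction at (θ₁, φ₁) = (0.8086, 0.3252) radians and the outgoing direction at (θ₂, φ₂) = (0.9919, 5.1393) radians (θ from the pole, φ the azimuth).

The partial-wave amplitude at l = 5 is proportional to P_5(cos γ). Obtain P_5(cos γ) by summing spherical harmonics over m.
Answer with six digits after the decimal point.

0.210797

Expand P_5 via completeness: Σ_{m} conj(Y_{5,m}) at Ω₁ times Y_{5,m} at Ω₂ —
  term(m=-5) = 0.00853 + 0.01531j   from Y*(Ω₁)=-0.00507 + 0.09176j, Y(Ω₂)=0.16122 - 0.10193j
  term(m=-4) = 0.10044 - 0.04328j   from Y*(Ω₁)=0.07400 + 0.26737j, Y(Ω₂)=-0.05378 - 0.39054j
  term(m=-3) = -0.04449 - 0.14125j   from Y*(Ω₁)=0.24158 + 0.35679j, Y(Ω₂)=-0.32933 - 0.09830j
  term(m=-2) = 0.01711 - 0.00353j   from Y*(Ω₁)=0.20973 + 0.15957j, Y(Ω₂)=0.04356 - 0.04997j
  term(m=-1) = 0.00744 + 0.07288j   from Y*(Ω₁)=-0.19780 - 0.06669j, Y(Ω₂)=-0.14531 - 0.31945j
  term(m=+0) = 0.00645 + 0.00000j   from Y*(Ω₁)=-0.32736 + 0.00000j, Y(Ω₂)=-0.01971 + 0.00000j
  term(m=+1) = 0.00744 - 0.07288j   from Y*(Ω₁)=0.19780 - 0.06669j, Y(Ω₂)=0.14531 - 0.31945j
  term(m=+2) = 0.01711 + 0.00353j   from Y*(Ω₁)=0.20973 - 0.15957j, Y(Ω₂)=0.04356 + 0.04997j
  term(m=+3) = -0.04449 + 0.14125j   from Y*(Ω₁)=-0.24158 + 0.35679j, Y(Ω₂)=0.32933 - 0.09830j
  term(m=+4) = 0.10044 + 0.04328j   from Y*(Ω₁)=0.07400 - 0.26737j, Y(Ω₂)=-0.05378 + 0.39054j
  term(m=+5) = 0.00853 - 0.01531j   from Y*(Ω₁)=0.00507 + 0.09176j, Y(Ω₂)=-0.16122 - 0.10193j
Accumulated sum 0.18452 - 0.00000j; after 4π/(2l+1) scaling, 0.21080 - 0.00000j ⇒ P_5 = 0.210797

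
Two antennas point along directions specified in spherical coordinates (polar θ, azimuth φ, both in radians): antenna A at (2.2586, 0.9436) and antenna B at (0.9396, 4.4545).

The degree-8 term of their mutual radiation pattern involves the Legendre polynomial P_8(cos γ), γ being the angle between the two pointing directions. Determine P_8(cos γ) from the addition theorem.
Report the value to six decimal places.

Expand P_8 via completeness: Σ_{m} conj(Y_{8,m}) at Ω₁ times Y_{8,m} at Ω₂ —
  m=-8: Y*=+0.019669+0.062438i  Y=-0.043964+0.081967i  product -0.005983-0.001133i
  m=-7: Y*=-0.204092-0.068091i  Y=+0.264512+0.063170i  product -0.049684-0.030903i
  m=-6: Y*=+0.328472-0.235286i  Y=-0.010326-0.440047i  product -0.106929-0.142113i
  m=-5: Y*=-0.002429+0.432874i  Y=-0.351519+0.101595i  product -0.043124-0.152410i
  m=-4: Y*=-0.104918-0.076949i  Y=-0.012677-0.021185i  product -0.000300+0.003198i
  m=-3: Y*=-0.278561+0.089474i  Y=-0.251050+0.257010i  product +0.046937-0.094055i
  m=-2: Y*=+0.093843-0.286630i  Y=+0.148245+0.084050i  product +0.038003-0.034604i
  m=-1: Y*=-0.097198-0.134098i  Y=-0.073785+0.279741i  product +0.044685-0.017296i
  m=+0: Y*=+0.329457-0.000000i  Y=+0.217874+0.000000i  product +0.071780+0.000000i
  m=+1: Y*=+0.097198-0.134098i  Y=+0.073785+0.279741i  product +0.044685+0.017296i
  m=+2: Y*=+0.093843+0.286630i  Y=+0.148245-0.084050i  product +0.038003+0.034604i
  m=+3: Y*=+0.278561+0.089474i  Y=+0.251050+0.257010i  product +0.046937+0.094055i
  m=+4: Y*=-0.104918+0.076949i  Y=-0.012677+0.021185i  product -0.000300-0.003198i
  m=+5: Y*=+0.002429+0.432874i  Y=+0.351519+0.101595i  product -0.043124+0.152410i
  m=+6: Y*=+0.328472+0.235286i  Y=-0.010326+0.440047i  product -0.106929+0.142113i
  m=+7: Y*=+0.204092-0.068091i  Y=-0.264512+0.063170i  product -0.049684+0.030903i
  m=+8: Y*=+0.019669-0.062438i  Y=-0.043964-0.081967i  product -0.005983+0.001133i
Accumulated sum -0.081009-0.000000i; after 4π/(2l+1) scaling, -0.059882-0.000000i ⇒ P_8 = -0.059882

-0.059882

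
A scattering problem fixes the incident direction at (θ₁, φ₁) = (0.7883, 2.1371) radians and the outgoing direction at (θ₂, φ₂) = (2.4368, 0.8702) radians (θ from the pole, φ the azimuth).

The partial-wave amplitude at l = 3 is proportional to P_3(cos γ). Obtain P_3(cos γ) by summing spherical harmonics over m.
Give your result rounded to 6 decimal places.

0.439875

Addition theorem: P_3(cos γ) = (4π/7) Σ_m Y*_{lm}(Ω₁) Y_{lm}(Ω₂), m = −3…3:
  m=-3: 0.14758 + 0.01901j × -0.09784 - 0.05746j = -0.01335 - 0.01034j  (running Σ = -0.01335 - 0.01034j)
  m=-2: -0.15375 - 0.32813j × 0.05516 + 0.32208j = 0.09720 - 0.06762j  (running Σ = 0.08386 - 0.07796j)
  m=-1: -0.18266 + 0.28730j × 0.25664 - 0.30432j = 0.04056 + 0.12932j  (running Σ = 0.12441 + 0.05136j)
  m=0: -0.13537 + 0.00000j × 0.02806 + 0.00000j = -0.00380 + 0.00000j  (running Σ = 0.12062 + 0.05136j)
  m=1: 0.18266 + 0.28730j × -0.25664 - 0.30432j = 0.04056 - 0.12932j  (running Σ = 0.16117 - 0.07796j)
  m=2: -0.15375 + 0.32813j × 0.05516 - 0.32208j = 0.09720 + 0.06762j  (running Σ = 0.25838 - 0.01034j)
  m=3: -0.14758 + 0.01901j × 0.09784 - 0.05746j = -0.01335 + 0.01034j  (running Σ = 0.24503 + 0.00000j)
Σ over m = 0.24503 + 0.00000j; ×(4π/7) → 0.43988 + 0.00000j. Real part: 0.439875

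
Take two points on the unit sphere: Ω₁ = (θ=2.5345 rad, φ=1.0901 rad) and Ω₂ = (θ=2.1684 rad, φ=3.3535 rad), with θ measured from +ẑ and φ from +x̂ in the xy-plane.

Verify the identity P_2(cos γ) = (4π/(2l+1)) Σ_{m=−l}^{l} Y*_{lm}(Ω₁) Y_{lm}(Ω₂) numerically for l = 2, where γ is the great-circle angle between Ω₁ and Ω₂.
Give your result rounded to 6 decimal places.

Term-by-term m-sum for l=2 (normalisation 4π/5 = 2.513274):
  m=-2: -0.07196 + 0.10308j × 0.24063 - 0.10856j = -0.00612 + 0.03262j  (running Σ = -0.00612 + 0.03262j)
  m=-1: -0.16737 - 0.32095j × 0.35131 - 0.07558j = -0.08306 - 0.10010j  (running Σ = -0.08918 - 0.06749j)
  m=0: 0.32285 + 0.00000j × -0.01584 + 0.00000j = -0.00511 + 0.00000j  (running Σ = -0.09430 - 0.06749j)
  m=1: 0.16737 - 0.32095j × -0.35131 - 0.07558j = -0.08306 + 0.10010j  (running Σ = -0.17735 + 0.03262j)
  m=2: -0.07196 - 0.10308j × 0.24063 + 0.10856j = -0.00612 - 0.03262j  (running Σ = -0.18348 + 0.00000j)
Σ over m = -0.18348 + 0.00000j; ×(4π/5) → -0.46113 + 0.00000j. Real part: -0.461129

-0.461129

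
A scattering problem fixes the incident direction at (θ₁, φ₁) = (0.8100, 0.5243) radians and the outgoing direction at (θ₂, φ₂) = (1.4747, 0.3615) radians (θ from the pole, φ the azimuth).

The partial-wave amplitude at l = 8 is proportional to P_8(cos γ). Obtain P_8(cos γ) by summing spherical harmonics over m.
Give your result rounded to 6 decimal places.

0.089999

Expand P_8 via completeness: Σ_{m} conj(Y_{8,m}) at Ω₁ times Y_{8,m} at Ω₂ —
  term(m=-8) = 0.00514 + 0.01869j   from Y*(Ω₁)=-0.01933 - 0.03391j, Y(Ω₂)=-0.48132 - 0.12269j
  term(m=-7) = 0.01190 + 0.02586j   from Y*(Ω₁)=-0.12836 - 0.07495j, Y(Ω₂)=-0.15686 - 0.10989j
  term(m=-6) = -0.05884 - 0.08713j   from Y*(Ω₁)=-0.33317 - 0.00140j, Y(Ω₂)=0.17771 + 0.26076j
  term(m=-5) = -0.06916 - 0.07323j   from Y*(Ω₁)=-0.40062 + 0.22943j, Y(Ω₂)=0.05116 + 0.21210j
  term(m=-4) = 0.06274 + 0.04781j   from Y*(Ω₁)=-0.15577 + 0.26806j, Y(Ω₂)=0.03167 - 0.25245j
  term(m=-3) = -0.02521 - 0.01340j   from Y*(Ω₁)=0.00026 - 0.12497j, Y(Ω₂)=0.10677 - 0.20196j
  term(m=-2) = 0.08223 + 0.02776j   from Y*(Ω₁)=-0.19127 - 0.33236j, Y(Ω₂)=-0.16971 + 0.14975j
  term(m=-1) = 0.01219 + 0.00200j   from Y*(Ω₁)=-0.04604 - 0.02662j, Y(Ω₂)=-0.21724 + 0.08214j
  term(m=+0) = 0.07978 + 0.00000j   from Y*(Ω₁)=0.36617 + 0.00000j, Y(Ω₂)=0.21789 + 0.00000j
  term(m=+1) = 0.01219 - 0.00200j   from Y*(Ω₁)=0.04604 - 0.02662j, Y(Ω₂)=0.21724 + 0.08214j
  term(m=+2) = 0.08223 - 0.02776j   from Y*(Ω₁)=-0.19127 + 0.33236j, Y(Ω₂)=-0.16971 - 0.14975j
  term(m=+3) = -0.02521 + 0.01340j   from Y*(Ω₁)=-0.00026 - 0.12497j, Y(Ω₂)=-0.10677 - 0.20196j
  term(m=+4) = 0.06274 - 0.04781j   from Y*(Ω₁)=-0.15577 - 0.26806j, Y(Ω₂)=0.03167 + 0.25245j
  term(m=+5) = -0.06916 + 0.07323j   from Y*(Ω₁)=0.40062 + 0.22943j, Y(Ω₂)=-0.05116 + 0.21210j
  term(m=+6) = -0.05884 + 0.08713j   from Y*(Ω₁)=-0.33317 + 0.00140j, Y(Ω₂)=0.17771 - 0.26076j
  term(m=+7) = 0.01190 - 0.02586j   from Y*(Ω₁)=0.12836 - 0.07495j, Y(Ω₂)=0.15686 - 0.10989j
  term(m=+8) = 0.00514 - 0.01869j   from Y*(Ω₁)=-0.01933 + 0.03391j, Y(Ω₂)=-0.48132 + 0.12269j
Total Σ_m = 0.12175 + 0.00000j. Multiply by 0.739198: 0.09000 + 0.00000j. P_8(cos γ) = 0.089999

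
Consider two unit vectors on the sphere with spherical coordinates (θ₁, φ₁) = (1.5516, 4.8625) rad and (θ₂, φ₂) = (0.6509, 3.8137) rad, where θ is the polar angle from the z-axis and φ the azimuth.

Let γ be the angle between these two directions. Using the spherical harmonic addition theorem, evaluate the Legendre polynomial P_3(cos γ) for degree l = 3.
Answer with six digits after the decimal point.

Term-by-term m-sum for l=3 (normalisation 4π/7 = 1.795196):
  term(m=-3) = (-0.038699, -0.000186)   from Y*(Ω₁)=(-0.181503, 0.375420), Y(Ω₂)=(0.039993, 0.083747)
  term(m=-2) = (-0.002943, 0.005060)   from Y*(Ω₁)=(-0.018733, -0.005799), Y(Ω₂)=(0.067052, -0.290849)
  term(m=-1) = (-0.068157, -0.118490)   from Y*(Ω₁)=(-0.048233, 0.318898), Y(Ω₂)=(-0.331648, 0.263889)
  term(m=+0) = (-0.001048, -0.000000)   from Y*(Ω₁)=(-0.021476, -0.000000), Y(Ω₂)=(0.048809, 0.000000)
  term(m=+1) = (-0.068157, 0.118490)   from Y*(Ω₁)=(0.048233, 0.318898), Y(Ω₂)=(0.331648, 0.263889)
  term(m=+2) = (-0.002943, -0.005060)   from Y*(Ω₁)=(-0.018733, 0.005799), Y(Ω₂)=(0.067052, 0.290849)
  term(m=+3) = (-0.038699, 0.000186)   from Y*(Ω₁)=(0.181503, 0.375420), Y(Ω₂)=(-0.039993, 0.083747)
Accumulated sum (-0.220647, -0.000000); after 4π/(2l+1) scaling, (-0.396105, -0.000000) ⇒ P_3 = -0.396105

-0.396105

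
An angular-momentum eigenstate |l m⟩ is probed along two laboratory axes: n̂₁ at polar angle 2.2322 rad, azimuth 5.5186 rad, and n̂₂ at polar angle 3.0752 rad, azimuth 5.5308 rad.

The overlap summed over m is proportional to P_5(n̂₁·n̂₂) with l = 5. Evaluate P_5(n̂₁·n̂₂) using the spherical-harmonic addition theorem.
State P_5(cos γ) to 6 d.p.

-0.302634

Expand P_5 via completeness: Σ_{m} conj(Y_{5,m}) at Ω₁ times Y_{5,m} at Ω₂ —
  [-5]  conj(Y_{5,-5})(Ω₁) = -0.11032 + 0.08946j ; Y_{5,-5}(Ω₂) = -0.00000 - 0.00000j ; Δ = 0.00000 - 0.00000j
  [-4]  conj(Y_{5,-4})(Ω₁) = 0.34838 + 0.02907j ; Y_{5,-4}(Ω₂) = 0.00003 - 0.00000j ; Δ = 0.00001 - 0.00000j
  [-3]  conj(Y_{5,-3})(Ω₁) = -0.26943 - 0.30536j ; Y_{5,-3}(Ω₂) = -0.00051 + 0.00062j ; Δ = 0.00033 - 0.00001j
  [-2]  conj(Y_{5,-2})(Ω₁) = -0.00356 + 0.08538j ; Y_{5,-2}(Ω₂) = -0.00098 - 0.01476j ; Δ = 0.00126 - 0.00003j
  [-1]  conj(Y_{5,-1})(Ω₁) = -0.23580 + 0.22619j ; Y_{5,-1}(Ω₂) = 0.12220 + 0.11438j ; Δ = -0.05469 + 0.00067j
  [+0]  conj(Y_{5,0})(Ω₁) = 0.17542 + 0.00000j ; Y_{5,0}(Ω₂) = -0.90492 + 0.00000j ; Δ = -0.15874 + 0.00000j
  [+1]  conj(Y_{5,1})(Ω₁) = 0.23580 + 0.22619j ; Y_{5,1}(Ω₂) = -0.12220 + 0.11438j ; Δ = -0.05469 - 0.00067j
  [+2]  conj(Y_{5,2})(Ω₁) = -0.00356 - 0.08538j ; Y_{5,2}(Ω₂) = -0.00098 + 0.01476j ; Δ = 0.00126 + 0.00003j
  [+3]  conj(Y_{5,3})(Ω₁) = 0.26943 - 0.30536j ; Y_{5,3}(Ω₂) = 0.00051 + 0.00062j ; Δ = 0.00033 + 0.00001j
  [+4]  conj(Y_{5,4})(Ω₁) = 0.34838 - 0.02907j ; Y_{5,4}(Ω₂) = 0.00003 + 0.00000j ; Δ = 0.00001 + 0.00000j
  [+5]  conj(Y_{5,5})(Ω₁) = 0.11032 + 0.08946j ; Y_{5,5}(Ω₂) = 0.00000 - 0.00000j ; Δ = 0.00000 + 0.00000j
Total Σ_m = -0.26491 - 0.00000j. Multiply by 1.142397: -0.30263 - 0.00000j. P_5(cos γ) = -0.302634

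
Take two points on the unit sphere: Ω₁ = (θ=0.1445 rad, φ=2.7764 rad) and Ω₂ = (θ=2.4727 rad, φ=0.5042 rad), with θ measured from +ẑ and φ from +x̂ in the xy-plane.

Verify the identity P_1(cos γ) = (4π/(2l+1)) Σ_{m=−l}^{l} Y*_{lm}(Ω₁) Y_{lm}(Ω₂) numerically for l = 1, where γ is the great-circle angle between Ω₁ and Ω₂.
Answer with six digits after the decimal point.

-0.833954

Summing Y*_{l m}(θ₁,φ₁)·Y_{l m}(θ₂,φ₂) over m ∈ [−1, 1]; prefactor 4π/(2·1+1) = 4.188790:
  m=-1: -0.04647 + 0.01777j × 0.18759 - 0.10350j = -0.00688 + 0.00814j  (running Σ = -0.00688 + 0.00814j)
  m=0: 0.48351 + 0.00000j × -0.38331 + 0.00000j = -0.18534 + 0.00000j  (running Σ = -0.19221 + 0.00814j)
  m=1: 0.04647 + 0.01777j × -0.18759 - 0.10350j = -0.00688 - 0.00814j  (running Σ = -0.19909 + 0.00000j)
Σ over m = -0.19909 + 0.00000j; ×(4π/3) → -0.83395 + 0.00000j. Real part: -0.833954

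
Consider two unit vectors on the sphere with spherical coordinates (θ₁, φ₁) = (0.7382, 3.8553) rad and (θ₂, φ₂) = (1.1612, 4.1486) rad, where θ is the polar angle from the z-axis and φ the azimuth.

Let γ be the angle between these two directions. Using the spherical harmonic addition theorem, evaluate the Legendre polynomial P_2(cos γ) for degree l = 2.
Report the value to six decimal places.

0.676166

Addition theorem: P_2(cos γ) = (4π/5) Σ_m Y*_{lm}(Ω₁) Y_{lm}(Ω₂), m = −2…2:
  term(m=-2) = +0.047351-0.031471i   from Y*(Ω₁)=+0.024996+0.173138i, Y(Ω₂)=-0.139382-0.293609i
  term(m=-1) = +0.103891-0.031376i   from Y*(Ω₁)=-0.290700-0.251745i, Y(Ω₂)=-0.150811+0.238534i
  term(m=+0) = -0.033445+0.000000i   from Y*(Ω₁)=+0.202287-0.000000i, Y(Ω₂)=-0.165334+0.000000i
  term(m=+1) = +0.103891+0.031376i   from Y*(Ω₁)=+0.290700-0.251745i, Y(Ω₂)=+0.150811+0.238534i
  term(m=+2) = +0.047351+0.031471i   from Y*(Ω₁)=+0.024996-0.173138i, Y(Ω₂)=-0.139382+0.293609i
Σ over m = +0.269038-0.000000i; ×(4π/5) → +0.676166-0.000000i. Real part: 0.676166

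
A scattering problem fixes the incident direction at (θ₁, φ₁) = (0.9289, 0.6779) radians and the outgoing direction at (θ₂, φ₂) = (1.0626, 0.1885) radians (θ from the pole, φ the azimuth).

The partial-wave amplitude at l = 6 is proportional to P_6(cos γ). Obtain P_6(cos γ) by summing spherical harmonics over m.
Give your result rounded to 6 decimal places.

-0.187191

Expand P_6 via completeness: Σ_{m} conj(Y_{6,m}) at Ω₁ times Y_{6,m} at Ω₂ —
  [-6]  conj(Y_{6,-6})(Ω₁) = -0.076684-0.101929i ; Y_{6,-6}(Ω₂) = +0.091438-0.194330i ; Δ = -0.026820+0.005582i
  [-5]  conj(Y_{6,-5})(Ω₁) = -0.320191-0.081045i ; Y_{6,-5}(Ω₂) = +0.243565-0.335254i ; Δ = -0.105158+0.087606i
  [-4]  conj(Y_{6,-4})(Ω₁) = -0.392824+0.180154i ; Y_{6,-4}(Ω₂) = +0.243090-0.228285i ; Δ = -0.054365+0.133469i
  [-3]  conj(Y_{6,-3})(Ω₁) = -0.084393+0.169100i ; Y_{6,-3}(Ω₂) = -0.070556+0.044777i ; Δ = -0.001617-0.015710i
  [-2]  conj(Y_{6,-2})(Ω₁) = -0.054027-0.247411i ; Y_{6,-2}(Ω₂) = -0.326320+0.129202i ; Δ = +0.049596+0.073755i
  [-1]  conj(Y_{6,-1})(Ω₁) = -0.232899-0.187529i ; Y_{6,-1}(Ω₂) = -0.043574+0.008312i ; Δ = +0.011707+0.006235i
  [+0]  conj(Y_{6,0})(Ω₁) = +0.178161-0.000000i ; Y_{6,0}(Ω₂) = +0.334884+0.000000i ; Δ = +0.059663+0.000000i
  [+1]  conj(Y_{6,1})(Ω₁) = +0.232899-0.187529i ; Y_{6,1}(Ω₂) = +0.043574+0.008312i ; Δ = +0.011707-0.006235i
  [+2]  conj(Y_{6,2})(Ω₁) = -0.054027+0.247411i ; Y_{6,2}(Ω₂) = -0.326320-0.129202i ; Δ = +0.049596-0.073755i
  [+3]  conj(Y_{6,3})(Ω₁) = +0.084393+0.169100i ; Y_{6,3}(Ω₂) = +0.070556+0.044777i ; Δ = -0.001617+0.015710i
  [+4]  conj(Y_{6,4})(Ω₁) = -0.392824-0.180154i ; Y_{6,4}(Ω₂) = +0.243090+0.228285i ; Δ = -0.054365-0.133469i
  [+5]  conj(Y_{6,5})(Ω₁) = +0.320191-0.081045i ; Y_{6,5}(Ω₂) = -0.243565-0.335254i ; Δ = -0.105158-0.087606i
  [+6]  conj(Y_{6,6})(Ω₁) = -0.076684+0.101929i ; Y_{6,6}(Ω₂) = +0.091438+0.194330i ; Δ = -0.026820-0.005582i
Accumulated sum -0.193650+0.000000i; after 4π/(2l+1) scaling, -0.187191+0.000000i ⇒ P_6 = -0.187191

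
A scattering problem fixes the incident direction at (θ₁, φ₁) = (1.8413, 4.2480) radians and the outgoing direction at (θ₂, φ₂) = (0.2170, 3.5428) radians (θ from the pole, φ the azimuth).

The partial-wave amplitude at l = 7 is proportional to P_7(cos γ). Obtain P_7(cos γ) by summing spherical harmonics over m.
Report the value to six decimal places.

Addition theorem: P_7(cos γ) = (4π/15) Σ_m Y*_{lm}(Ω₁) Y_{lm}(Ω₂), m = −7…7:
  term(m=-7) = (0.000001, -0.000004)   from Y*(Ω₁)=(-0.042022, -0.383536), Y(Ω₂)=(0.000010, 0.000004)
  term(m=-6) = (0.000034, 0.000065)   from Y*(Ω₁)=(-0.375326, -0.139246), Y(Ω₂)=(-0.000135, -0.000122)
  term(m=-5) = (0.000039, 0.000016)   from Y*(Ω₁)=(0.015986, -0.014927), Y(Ω₂)=(0.000816, 0.001754)
  term(m=-4) = (-0.004811, 0.001598)   from Y*(Ω₁)=(-0.099086, -0.336013), Y(Ω₂)=(-0.000492, -0.014463)
  term(m=-3) = (0.003906, -0.006447)   from Y*(Ω₁)=(-0.095843, -0.017206), Y(Ω₂)=(-0.027789, 0.072251)
  term(m=-2) = (-0.013884, -0.085816)   from Y*(Ω₁)=(0.183067, -0.244844), Y(Ω₂)=(0.197618, -0.204461)
  term(m=-1) = (0.066829, 0.056886)   from Y*(Ω₁)=(-0.062633, -0.125035), Y(Ω₂)=(-0.577730, 0.245083)
  term(m=+0) = (0.139565, 0.000000)   from Y*(Ω₁)=(0.289843, -0.000000), Y(Ω₂)=(0.481520, 0.000000)
  term(m=+1) = (0.066829, -0.056886)   from Y*(Ω₁)=(0.062633, -0.125035), Y(Ω₂)=(0.577730, 0.245083)
  term(m=+2) = (-0.013884, 0.085816)   from Y*(Ω₁)=(0.183067, 0.244844), Y(Ω₂)=(0.197618, 0.204461)
  term(m=+3) = (0.003906, 0.006447)   from Y*(Ω₁)=(0.095843, -0.017206), Y(Ω₂)=(0.027789, 0.072251)
  term(m=+4) = (-0.004811, -0.001598)   from Y*(Ω₁)=(-0.099086, 0.336013), Y(Ω₂)=(-0.000492, 0.014463)
  term(m=+5) = (0.000039, -0.000016)   from Y*(Ω₁)=(-0.015986, -0.014927), Y(Ω₂)=(-0.000816, 0.001754)
  term(m=+6) = (0.000034, -0.000065)   from Y*(Ω₁)=(-0.375326, 0.139246), Y(Ω₂)=(-0.000135, 0.000122)
  term(m=+7) = (0.000001, 0.000004)   from Y*(Ω₁)=(0.042022, -0.383536), Y(Ω₂)=(-0.000010, 0.000004)
Σ over m = (0.243795, 0.000000); ×(4π/15) → (0.204241, 0.000000). Real part: 0.204241

0.204241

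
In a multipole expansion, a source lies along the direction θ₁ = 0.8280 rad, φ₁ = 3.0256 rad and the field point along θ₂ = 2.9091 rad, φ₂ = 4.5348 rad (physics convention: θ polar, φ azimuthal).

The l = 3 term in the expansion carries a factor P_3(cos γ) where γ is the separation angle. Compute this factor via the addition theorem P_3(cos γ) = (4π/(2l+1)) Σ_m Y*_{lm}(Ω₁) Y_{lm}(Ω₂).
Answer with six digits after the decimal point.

Term-by-term m-sum for l=3 (normalisation 4π/7 = 1.795196):
  m=-3: Y*=(-0.156742, 0.056857)  Y=(0.002592, -0.004396)  product (-0.000156, 0.000836)
  m=-2: Y*=(0.364976, -0.086221)  Y=(0.049498, 0.018359)  product (0.019649, 0.002433)
  m=-1: Y*=(-0.304368, 0.035464)  Y=(-0.049125, 0.273710)  product (0.005245, -0.085051)
  m=+0: Y*=(-0.179897, -0.000000)  Y=(-0.629885, 0.000000)  product (0.113314, 0.000000)
  m=+1: Y*=(0.304368, 0.035464)  Y=(0.049125, 0.273710)  product (0.005245, 0.085051)
  m=+2: Y*=(0.364976, 0.086221)  Y=(0.049498, -0.018359)  product (0.019649, -0.002433)
  m=+3: Y*=(0.156742, 0.056857)  Y=(-0.002592, -0.004396)  product (-0.000156, -0.000836)
Σ over m = (0.162790, -0.000000); ×(4π/7) → (0.292240, -0.000000). Real part: 0.292240

0.292240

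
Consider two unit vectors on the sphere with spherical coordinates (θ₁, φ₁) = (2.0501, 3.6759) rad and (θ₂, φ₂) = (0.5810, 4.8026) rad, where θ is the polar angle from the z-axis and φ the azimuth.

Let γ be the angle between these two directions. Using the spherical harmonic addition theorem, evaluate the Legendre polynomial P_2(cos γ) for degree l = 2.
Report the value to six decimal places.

Summing Y*_{l m}(θ₁,φ₁)·Y_{l m}(θ₂,φ₂) over m ∈ [−2, 2]; prefactor 4π/(2·2+1) = 2.513274:
  m=-2: 0.14639 + 0.26658j × -0.11448 + 0.02088j = -0.02232 - 0.02746j  (running Σ = -0.02232 - 0.02746j)
  m=-1: 0.27206 + 0.16098j × 0.03193 + 0.35300j = -0.04814 + 0.10118j  (running Σ = -0.07046 + 0.07372j)
  m=0: -0.11417 + 0.00000j × 0.34575 + 0.00000j = -0.03947 + 0.00000j  (running Σ = -0.10994 + 0.07372j)
  m=1: -0.27206 + 0.16098j × -0.03193 + 0.35300j = -0.04814 - 0.10118j  (running Σ = -0.15808 - 0.02746j)
  m=2: 0.14639 - 0.26658j × -0.11448 - 0.02088j = -0.02232 + 0.02746j  (running Σ = -0.18040 - 0.00000j)
Accumulated sum -0.18040 - 0.00000j; after 4π/(2l+1) scaling, -0.45340 - 0.00000j ⇒ P_2 = -0.453404

-0.453404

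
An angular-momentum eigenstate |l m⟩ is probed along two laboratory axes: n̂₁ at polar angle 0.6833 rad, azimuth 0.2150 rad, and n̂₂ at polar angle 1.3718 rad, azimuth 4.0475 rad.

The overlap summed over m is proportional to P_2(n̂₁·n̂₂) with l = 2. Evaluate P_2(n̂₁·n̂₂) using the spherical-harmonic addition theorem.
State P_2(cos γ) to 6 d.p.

Expand P_2 via completeness: Σ_{m} conj(Y_{2,m}) at Ω₁ times Y_{2,m} at Ω₂ —
  term(m=-2) = 0.01074 - 0.05613j   from Y*(Ω₁)=0.13996 + 0.06419j, Y(Ω₂)=-0.08860 - 0.36045j
  term(m=-1) = -0.04364 + 0.03608j   from Y*(Ω₁)=0.36954 + 0.08070j, Y(Ω₂)=-0.09237 + 0.11782j
  term(m=+0) = -0.07061 + 0.00000j   from Y*(Ω₁)=0.25363 + 0.00000j, Y(Ω₂)=-0.27842 + 0.00000j
  term(m=+1) = -0.04364 - 0.03608j   from Y*(Ω₁)=-0.36954 + 0.08070j, Y(Ω₂)=0.09237 + 0.11782j
  term(m=+2) = 0.01074 + 0.05613j   from Y*(Ω₁)=0.13996 - 0.06419j, Y(Ω₂)=-0.08860 + 0.36045j
Accumulated sum -0.13642 + 0.00000j; after 4π/(2l+1) scaling, -0.34287 + 0.00000j ⇒ P_2 = -0.342867

-0.342867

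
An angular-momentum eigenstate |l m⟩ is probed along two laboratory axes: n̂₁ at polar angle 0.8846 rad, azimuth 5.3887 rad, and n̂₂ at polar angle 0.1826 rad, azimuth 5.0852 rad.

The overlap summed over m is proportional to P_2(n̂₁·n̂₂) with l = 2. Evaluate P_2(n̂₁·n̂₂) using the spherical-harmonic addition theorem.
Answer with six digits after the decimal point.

Expand P_2 via completeness: Σ_{m} conj(Y_{2,m}) at Ω₁ times Y_{2,m} at Ω₂ —
  m=-2: Y*=-0.05004 - 0.22572j  Y=-0.00936 + 0.00864j  product 0.00242 + 0.00168j
  m=-1: Y*=0.23703 - 0.29534j  Y=0.05025 + 0.12848j  product 0.04985 + 0.01561j
  m=+0: Y*=0.06445 + 0.00000j  Y=0.59958 + 0.00000j  product 0.03864 + 0.00000j
  m=+1: Y*=-0.23703 - 0.29534j  Y=-0.05025 + 0.12848j  product 0.04985 - 0.01561j
  m=+2: Y*=-0.05004 + 0.22572j  Y=-0.00936 - 0.00864j  product 0.00242 - 0.00168j
Total Σ_m = 0.14319 + 0.00000j. Multiply by 2.513274: 0.35987 + 0.00000j. P_2(cos γ) = 0.359872

0.359872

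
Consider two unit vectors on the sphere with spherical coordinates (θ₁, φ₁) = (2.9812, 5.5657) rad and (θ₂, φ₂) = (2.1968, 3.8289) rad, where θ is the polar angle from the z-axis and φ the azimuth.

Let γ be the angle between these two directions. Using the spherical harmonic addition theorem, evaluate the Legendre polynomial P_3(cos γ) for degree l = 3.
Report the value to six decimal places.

-0.403474

Addition theorem: P_3(cos γ) = (4π/7) Σ_m Y*_{lm}(Ω₁) Y_{lm}(Ω₂), m = −3…3:
  term(m=-3) = +0.000180-0.000332i   from Y*(Ω₁)=-0.000934-0.001420i, Y(Ω₂)=+0.104717+0.195794i
  term(m=-2) = -0.009566-0.003298i   from Y*(Ω₁)=-0.003484+0.025495i, Y(Ω₂)=-0.076651+0.385689i
  term(m=-1) = -0.006197+0.036988i   from Y*(Ω₁)=+0.150596-0.131415i, Y(Ω₂)=-0.145036+0.119049i
  term(m=+0) = -0.193586-0.000000i   from Y*(Ω₁)=-0.689793-0.000000i, Y(Ω₂)=+0.280644+0.000000i
  term(m=+1) = -0.006197-0.036988i   from Y*(Ω₁)=-0.150596-0.131415i, Y(Ω₂)=+0.145036+0.119049i
  term(m=+2) = -0.009566+0.003298i   from Y*(Ω₁)=-0.003484-0.025495i, Y(Ω₂)=-0.076651-0.385689i
  term(m=+3) = +0.000180+0.000332i   from Y*(Ω₁)=+0.000934-0.001420i, Y(Ω₂)=-0.104717+0.195794i
Total Σ_m = -0.224752-0.000000i. Multiply by 1.795196: -0.403474-0.000000i. P_3(cos γ) = -0.403474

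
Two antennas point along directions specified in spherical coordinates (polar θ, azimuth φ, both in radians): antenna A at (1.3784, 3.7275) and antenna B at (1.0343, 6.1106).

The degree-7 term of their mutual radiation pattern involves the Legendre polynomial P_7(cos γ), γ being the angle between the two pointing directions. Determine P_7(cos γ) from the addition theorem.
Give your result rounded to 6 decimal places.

Addition theorem: P_7(cos γ) = (4π/15) Σ_m Y*_{lm}(Ω₁) Y_{lm}(Ω₂), m = −7…7:
  m=-7: Y*=0.25182 + 0.35950j  Y=0.06148 + 0.16200j  product -0.04276 + 0.06290j
  m=-6: Y*=-0.29783 - 0.11684j  Y=0.19667 + 0.33163j  product -0.01983 - 0.12175j
  m=-5: Y*=-0.17148 + 0.03692j  Y=0.26817 + 0.31335j  product -0.05755 - 0.04383j
  m=-4: Y*=0.22958 - 0.23543j  Y=0.06255 + 0.05166j  product 0.02652 - 0.00287j
  m=-3: Y*=0.01513 - 0.07999j  Y=-0.27361 - 0.15585j  product -0.01660 + 0.01953j
  m=-2: Y*=0.12506 + 0.29665j  Y=-0.22113 - 0.07951j  product -0.00407 - 0.07554j
  m=-1: Y*=0.03682 + 0.02444j  Y=0.22356 + 0.03897j  product 0.00728 + 0.00690j
  m=+0: Y*=-0.31843 + 0.00000j  Y=0.26682 + 0.00000j  product -0.08496 + 0.00000j
  m=+1: Y*=-0.03682 + 0.02444j  Y=-0.22356 + 0.03897j  product 0.00728 - 0.00690j
  m=+2: Y*=0.12506 - 0.29665j  Y=-0.22113 + 0.07951j  product -0.00407 + 0.07554j
  m=+3: Y*=-0.01513 - 0.07999j  Y=0.27361 - 0.15585j  product -0.01660 - 0.01953j
  m=+4: Y*=0.22958 + 0.23543j  Y=0.06255 - 0.05166j  product 0.02652 + 0.00287j
  m=+5: Y*=0.17148 + 0.03692j  Y=-0.26817 + 0.31335j  product -0.05755 + 0.04383j
  m=+6: Y*=-0.29783 + 0.11684j  Y=0.19667 - 0.33163j  product -0.01983 + 0.12175j
  m=+7: Y*=-0.25182 + 0.35950j  Y=-0.06148 + 0.16200j  product -0.04276 - 0.06290j
Total Σ_m = -0.29899 + 0.00000j. Multiply by 0.837758: -0.25048 + 0.00000j. P_7(cos γ) = -0.250482

-0.250482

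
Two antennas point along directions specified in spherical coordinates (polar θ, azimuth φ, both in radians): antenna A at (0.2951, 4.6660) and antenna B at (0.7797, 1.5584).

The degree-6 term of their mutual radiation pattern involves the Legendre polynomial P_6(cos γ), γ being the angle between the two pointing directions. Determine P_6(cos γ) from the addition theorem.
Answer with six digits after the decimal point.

Summing Y*_{l m}(θ₁,φ₁)·Y_{l m}(θ₂,φ₂) over m ∈ [−6, 6]; prefactor 4π/(2·6+1) = 0.966644:
  m=-6: (-0.000281, 0.000080) × (-0.058183, -0.004336) = (0.000017, -0.000003)  (running Σ = (0.000017, -0.000003))
  m=-5: (-0.000766, -0.003242) × (0.012663, -0.204035) = (-0.000671, 0.000115)  (running Σ = (-0.000655, 0.000112))
  m=-4: (0.022754, -0.004271) × (0.397258, 0.019714) = (0.009123, -0.001248)  (running Σ = (0.008469, -0.001136))
  m=-3: (0.015036, 0.107341) × (-0.015339, 0.412258) = (-0.044483, 0.004552)  (running Σ = (-0.036014, 0.003416))
  m=-2: (-0.333995, 0.031077) × (-0.054164, -0.001343) = (0.018132, -0.001235)  (running Σ = (-0.017882, 0.002181))
  m=-1: (-0.027596, -0.594448) × (-0.004422, 0.356686) = (0.212154, -0.007214)  (running Σ = (0.194272, -0.005033))
  m=0: (0.276802, -0.000000) × (-0.164221, 0.000000) = (-0.045457, 0.000000)  (running Σ = (0.148815, -0.005033))
  m=1: (0.027596, -0.594448) × (0.004422, 0.356686) = (0.212154, 0.007214)  (running Σ = (0.360969, 0.002181))
  m=2: (-0.333995, -0.031077) × (-0.054164, 0.001343) = (0.018132, 0.001235)  (running Σ = (0.379101, 0.003416))
  m=3: (-0.015036, 0.107341) × (0.015339, 0.412258) = (-0.044483, -0.004552)  (running Σ = (0.334618, -0.001136))
  m=4: (0.022754, 0.004271) × (0.397258, -0.019714) = (0.009123, 0.001248)  (running Σ = (0.343741, 0.000112))
  m=5: (0.000766, -0.003242) × (-0.012663, -0.204035) = (-0.000671, -0.000115)  (running Σ = (0.343070, -0.000003))
  m=6: (-0.000281, -0.000080) × (-0.058183, 0.004336) = (0.000017, 0.000003)  (running Σ = (0.343087, 0.000000))
Total Σ_m = (0.343087, 0.000000). Multiply by 0.966644: (0.331643, 0.000000). P_6(cos γ) = 0.331643

0.331643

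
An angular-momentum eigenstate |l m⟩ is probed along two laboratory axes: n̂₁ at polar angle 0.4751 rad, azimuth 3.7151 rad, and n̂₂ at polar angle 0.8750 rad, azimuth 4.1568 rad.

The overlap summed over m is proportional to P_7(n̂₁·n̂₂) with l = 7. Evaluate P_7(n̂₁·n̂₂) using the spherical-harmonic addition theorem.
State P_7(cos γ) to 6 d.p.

Expand P_7 via completeness: Σ_{m} conj(Y_{7,m}) at Ω₁ times Y_{7,m} at Ω₂ —
  m=-7: Y*=+0.001346+0.001606i  Y=-0.053349+0.057550i  product -0.000164-0.000008i
  m=-6: Y*=-0.014563-0.004496i  Y=+0.240709+0.046778i  product -0.003295-0.001763i
  m=-5: Y*=+0.065647-0.018455i  Y=-0.150936-0.396602i  product -0.017228-0.023250i
  m=-4: Y*=-0.137652+0.155926i  Y=-0.231811+0.303947i  product -0.015484-0.077984i
  m=-3: Y*=+0.063541-0.421205i  Y=+0.001163+0.000112i  product +0.000121-0.000483i
  m=-2: Y*=+0.208709+0.462650i  Y=+0.158705+0.320633i  product -0.115218+0.140344i
  m=-1: Y*=-0.106841-0.069012i  Y=+0.086373-0.139127i  product -0.018830+0.008904i
  m=+0: Y*=-0.432319-0.000000i  Y=+0.314764+0.000000i  product -0.136078-0.000000i
  m=+1: Y*=+0.106841-0.069012i  Y=-0.086373-0.139127i  product -0.018830-0.008904i
  m=+2: Y*=+0.208709-0.462650i  Y=+0.158705-0.320633i  product -0.115218-0.140344i
  m=+3: Y*=-0.063541-0.421205i  Y=-0.001163+0.000112i  product +0.000121+0.000483i
  m=+4: Y*=-0.137652-0.155926i  Y=-0.231811-0.303947i  product -0.015484+0.077984i
  m=+5: Y*=-0.065647-0.018455i  Y=+0.150936-0.396602i  product -0.017228+0.023250i
  m=+6: Y*=-0.014563+0.004496i  Y=+0.240709-0.046778i  product -0.003295+0.001763i
  m=+7: Y*=-0.001346+0.001606i  Y=+0.053349+0.057550i  product -0.000164+0.000008i
Accumulated sum -0.476273+0.000000i; after 4π/(2l+1) scaling, -0.399002+0.000000i ⇒ P_7 = -0.399002

-0.399002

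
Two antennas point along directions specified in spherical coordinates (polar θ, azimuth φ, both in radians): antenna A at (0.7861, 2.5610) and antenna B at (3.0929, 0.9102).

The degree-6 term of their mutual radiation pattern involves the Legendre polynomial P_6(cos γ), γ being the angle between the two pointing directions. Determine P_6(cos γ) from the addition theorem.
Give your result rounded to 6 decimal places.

Expand P_6 via completeness: Σ_{m} conj(Y_{6,m}) at Ω₁ times Y_{6,m} at Ω₂ —
  [-6]  conj(Y_{6,-6})(Ω₁) = -0.05713 + 0.02033j ; Y_{6,-6}(Ω₂) = 0.00000 + 0.00000j ; Δ = -0.00000 - 0.00000j
  [-5]  conj(Y_{6,-5})(Ω₁) = 0.20382 + 0.04958j ; Y_{6,-5}(Ω₂) = 0.00000 - 0.00000j ; Δ = 0.00000 - 0.00000j
  [-4]  conj(Y_{6,-4})(Ω₁) = -0.27436 - 0.29357j ; Y_{6,-4}(Ω₂) = -0.00002 + 0.00001j ; Δ = 0.00001 + 0.00000j
  [-3]  conj(Y_{6,-3})(Ω₁) = 0.06915 + 0.40050j ; Y_{6,-3}(Ω₂) = 0.00055 + 0.00024j ; Δ = -0.00006 + 0.00024j
  [-2]  conj(Y_{6,-2})(Ω₁) = 0.01555 - 0.03582j ; Y_{6,-2}(Ω₂) = -0.00303 - 0.01188j ; Δ = -0.00047 - 0.00008j
  [-1]  conj(Y_{6,-1})(Ω₁) = 0.30177 - 0.19797j ; Y_{6,-1}(Ω₂) = -0.09727 + 0.12517j ; Δ = -0.00457 + 0.05703j
  [+0]  conj(Y_{6,0})(Ω₁) = -0.14934 + 0.00000j ; Y_{6,0}(Ω₂) = 0.99194 + 0.00000j ; Δ = -0.14813 + 0.00000j
  [+1]  conj(Y_{6,1})(Ω₁) = -0.30177 - 0.19797j ; Y_{6,1}(Ω₂) = 0.09727 + 0.12517j ; Δ = -0.00457 - 0.05703j
  [+2]  conj(Y_{6,2})(Ω₁) = 0.01555 + 0.03582j ; Y_{6,2}(Ω₂) = -0.00303 + 0.01188j ; Δ = -0.00047 + 0.00008j
  [+3]  conj(Y_{6,3})(Ω₁) = -0.06915 + 0.40050j ; Y_{6,3}(Ω₂) = -0.00055 + 0.00024j ; Δ = -0.00006 - 0.00024j
  [+4]  conj(Y_{6,4})(Ω₁) = -0.27436 + 0.29357j ; Y_{6,4}(Ω₂) = -0.00002 - 0.00001j ; Δ = 0.00001 - 0.00000j
  [+5]  conj(Y_{6,5})(Ω₁) = -0.20382 + 0.04958j ; Y_{6,5}(Ω₂) = -0.00000 - 0.00000j ; Δ = 0.00000 + 0.00000j
  [+6]  conj(Y_{6,6})(Ω₁) = -0.05713 - 0.02033j ; Y_{6,6}(Ω₂) = 0.00000 - 0.00000j ; Δ = -0.00000 + 0.00000j
Σ over m = -0.15832 - 0.00000j; ×(4π/13) → -0.15304 - 0.00000j. Real part: -0.153042

-0.153042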